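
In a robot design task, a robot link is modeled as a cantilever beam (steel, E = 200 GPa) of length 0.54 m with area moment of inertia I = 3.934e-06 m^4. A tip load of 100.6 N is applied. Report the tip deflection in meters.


delta = F*L^3/(3*E*I) = 100.6*0.54^3/(3*2.000e+11*3.934e-06)
      = 15.8408784/2360400 = 6.7111e-06

6.7111e-06 m


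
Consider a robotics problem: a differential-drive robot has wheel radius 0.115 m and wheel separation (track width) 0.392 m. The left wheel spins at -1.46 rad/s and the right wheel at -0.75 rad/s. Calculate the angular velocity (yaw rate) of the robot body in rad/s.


omega = r*(wR - wL)/L = 0.115*(-0.75 - (-1.46))/0.392 = 0.2083

0.2083 rad/s


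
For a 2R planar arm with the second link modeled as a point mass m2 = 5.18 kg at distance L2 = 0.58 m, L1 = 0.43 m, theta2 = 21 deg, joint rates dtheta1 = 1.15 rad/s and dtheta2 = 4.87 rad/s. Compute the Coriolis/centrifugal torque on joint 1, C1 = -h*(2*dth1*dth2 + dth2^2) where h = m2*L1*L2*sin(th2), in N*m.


h = m2*L1*L2*sin(th2) = 5.18*0.43*0.58*sin(21 deg) = 0.462973
C1 = -h*(2*1.15*4.87 + 4.87^2) = -0.462973*34.9179 = -16.1660

-16.1660 N*m


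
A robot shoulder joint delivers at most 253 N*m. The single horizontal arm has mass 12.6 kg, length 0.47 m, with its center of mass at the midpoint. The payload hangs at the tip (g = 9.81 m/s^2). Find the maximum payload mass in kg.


tau_arm = m_arm*g*(L/2) = 12.6*9.81*0.47/2 = 29.0474 N*m
tau_payload = tau_max - tau_arm = 253 - 29.0474 = 223.9526
m_payload = tau_payload / (g*L) = 223.9526 / (9.81*0.47) = 48.5724

48.5724 kg


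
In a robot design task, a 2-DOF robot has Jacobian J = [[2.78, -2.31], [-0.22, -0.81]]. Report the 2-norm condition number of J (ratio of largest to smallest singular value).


JJ^T eigenvalues: trace(JJ^T) = 13.7690, det(JJ^T) = det(J)^2 = 7.61760000
s_max^2 = (13.7690 + sqrt(159.11496100))/2 = 13.19153894
s_min^2 = (13.7690 - sqrt(159.11496100))/2 = 0.57746106
kappa = s_max/s_min = sqrt(13.19153894/0.57746106) = 4.7795

4.7795


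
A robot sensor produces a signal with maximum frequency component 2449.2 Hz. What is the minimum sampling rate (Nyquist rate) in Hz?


f_s,min = 2*f_max = 2*2449.2 = 4898.4000

4898.4000 Hz


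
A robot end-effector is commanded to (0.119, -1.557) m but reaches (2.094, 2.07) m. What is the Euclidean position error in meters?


dx = 2.094 - (0.119) = 1.9750, dy = 2.07 - (-1.557) = 3.6270
err = sqrt(3.900625 + 13.155129) = 4.1299

4.1299 m


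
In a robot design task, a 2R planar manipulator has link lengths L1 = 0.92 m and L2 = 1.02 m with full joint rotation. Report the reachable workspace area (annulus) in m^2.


r_max = L1 + L2 = 1.9400, r_min = |L1 - L2| = 0.1000
A = pi*(r_max^2 - r_min^2) = pi*(3.7636 - 0.0100) = 11.7923

11.7923 m^2


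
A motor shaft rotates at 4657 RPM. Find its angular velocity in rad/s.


omega = 4657 * 2*pi/60 = 487.6799

487.6799 rad/s


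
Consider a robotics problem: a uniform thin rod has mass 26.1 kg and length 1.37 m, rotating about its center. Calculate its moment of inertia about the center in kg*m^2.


I = (1/12)*m*L^2 = (1/12)*26.1*1.37^2 = 4.0823

4.0823 kg*m^2


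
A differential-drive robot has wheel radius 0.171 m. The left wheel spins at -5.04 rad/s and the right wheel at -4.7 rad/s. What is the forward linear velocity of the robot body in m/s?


v = r*(wR + wL)/2 = 0.171*(-4.7 + -5.04)/2 = -0.8328

-0.8328 m/s


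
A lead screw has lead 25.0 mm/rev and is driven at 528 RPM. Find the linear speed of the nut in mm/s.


v = lead * (RPM/60) = 25.0*528/60 = 220.0000

220.0000 mm/s


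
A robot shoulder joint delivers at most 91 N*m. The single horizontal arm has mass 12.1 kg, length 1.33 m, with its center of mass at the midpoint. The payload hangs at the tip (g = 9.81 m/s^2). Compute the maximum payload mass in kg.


tau_arm = m_arm*g*(L/2) = 12.1*9.81*1.33/2 = 78.9362 N*m
tau_payload = tau_max - tau_arm = 91 - 78.9362 = 12.0638
m_payload = tau_payload / (g*L) = 12.0638 / (9.81*1.33) = 0.9246

0.9246 kg


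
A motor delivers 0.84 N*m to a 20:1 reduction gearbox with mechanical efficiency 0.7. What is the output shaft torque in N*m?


tau_out = tau_in * N * eta = 0.84 * 20 * 0.7 = 11.7600

11.7600 N*m


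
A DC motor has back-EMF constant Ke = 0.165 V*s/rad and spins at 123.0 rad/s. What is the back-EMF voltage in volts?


V_emf = Ke * omega = 0.165*123.0 = 20.2950

20.2950 V


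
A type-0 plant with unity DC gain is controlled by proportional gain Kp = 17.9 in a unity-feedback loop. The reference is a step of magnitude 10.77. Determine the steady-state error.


e_ss = R/(1 + Kp) = 10.77/(1 + 17.9) = 10.77/18.9000 = 0.5698

0.5698


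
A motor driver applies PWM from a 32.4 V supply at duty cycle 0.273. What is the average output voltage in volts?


V_avg = V_supply * D = 32.4*0.273 = 8.8452

8.8452 V


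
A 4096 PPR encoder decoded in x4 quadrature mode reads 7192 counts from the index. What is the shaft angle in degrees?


angle = counts * 360 / (PPR*4) = 7192 * 360 / 16384 = 158.0273

158.0273 degrees


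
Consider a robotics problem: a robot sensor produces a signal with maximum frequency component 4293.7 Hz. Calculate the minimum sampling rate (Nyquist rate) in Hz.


f_s,min = 2*f_max = 2*4293.7 = 8587.4000

8587.4000 Hz


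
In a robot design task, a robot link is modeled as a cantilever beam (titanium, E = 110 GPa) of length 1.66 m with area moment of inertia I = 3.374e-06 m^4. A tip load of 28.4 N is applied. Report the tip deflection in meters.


delta = F*L^3/(3*E*I) = 28.4*1.66^3/(3*1.100e+11*3.374e-06)
      = 129.9100064/1113420 = 1.1668e-04

1.1668e-04 m


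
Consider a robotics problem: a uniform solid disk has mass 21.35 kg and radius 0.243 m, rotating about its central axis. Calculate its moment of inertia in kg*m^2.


I = (1/2)*m*R^2 = 0.5*21.35*0.243^2 = 0.6303

0.6303 kg*m^2


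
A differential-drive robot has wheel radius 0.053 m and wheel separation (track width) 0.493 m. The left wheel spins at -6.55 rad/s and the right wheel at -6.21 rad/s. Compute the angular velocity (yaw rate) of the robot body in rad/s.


omega = r*(wR - wL)/L = 0.053*(-6.21 - (-6.55))/0.493 = 0.0366

0.0366 rad/s


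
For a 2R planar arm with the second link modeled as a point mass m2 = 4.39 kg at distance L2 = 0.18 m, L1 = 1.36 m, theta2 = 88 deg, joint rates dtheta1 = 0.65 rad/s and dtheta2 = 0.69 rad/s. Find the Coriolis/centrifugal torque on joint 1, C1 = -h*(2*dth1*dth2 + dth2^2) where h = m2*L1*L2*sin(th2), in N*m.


h = m2*L1*L2*sin(th2) = 4.39*1.36*0.18*sin(88 deg) = 1.074017
C1 = -h*(2*0.65*0.69 + 0.69^2) = -1.074017*1.3731 = -1.4747

-1.4747 N*m


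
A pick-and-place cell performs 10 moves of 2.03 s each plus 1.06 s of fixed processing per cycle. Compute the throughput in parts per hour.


T_cycle = 10*2.03 + 1.06 = 21.3600 s
rate = 3600/T = 168.5393

168.5393 parts/hour


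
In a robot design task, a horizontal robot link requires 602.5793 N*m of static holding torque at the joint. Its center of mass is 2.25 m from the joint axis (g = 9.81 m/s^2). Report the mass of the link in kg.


m = tau / (g*L) = 602.5793 / (9.81 * 2.25) = 27.3000

27.3000 kg


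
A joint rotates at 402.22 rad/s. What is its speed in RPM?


RPM = 402.22 * 60/(2*pi) = 3840.9181

3840.9181 RPM


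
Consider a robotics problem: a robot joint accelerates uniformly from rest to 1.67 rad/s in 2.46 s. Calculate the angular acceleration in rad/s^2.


alpha = delta_omega / t = 1.67 / 2.46 = 0.6789

0.6789 rad/s^2


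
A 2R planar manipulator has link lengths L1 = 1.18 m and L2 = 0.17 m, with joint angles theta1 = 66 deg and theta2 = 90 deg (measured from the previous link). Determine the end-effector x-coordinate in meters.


x = L1*cos(th1) + L2*cos(th1+th2) = 1.18*cos(66 deg) + 0.17*cos(156 deg) = 0.3246

0.3246 m


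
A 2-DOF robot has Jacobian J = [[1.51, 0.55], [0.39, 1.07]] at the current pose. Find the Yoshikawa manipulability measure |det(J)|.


det(J) = 1.51*1.07 - (0.55)*(0.39) = 1.4012
|det(J)| = 1.4012

1.4012


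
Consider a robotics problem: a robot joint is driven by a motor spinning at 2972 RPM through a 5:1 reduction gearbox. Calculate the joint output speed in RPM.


omega_joint = omega_motor / N = 2972 / 5 = 594.4000

594.4000 RPM


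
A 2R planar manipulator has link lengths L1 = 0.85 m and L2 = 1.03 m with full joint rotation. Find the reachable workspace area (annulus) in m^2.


r_max = L1 + L2 = 1.8800, r_min = |L1 - L2| = 0.1800
A = pi*(r_max^2 - r_min^2) = pi*(3.5344 - 0.0324) = 11.0019

11.0019 m^2


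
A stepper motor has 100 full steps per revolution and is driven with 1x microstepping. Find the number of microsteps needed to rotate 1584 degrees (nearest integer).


step_size = 360/(100*1) = 360/100 = 3.600000 deg
n = 1584/(360/100) = 1584*100/360 = 440

440 steps


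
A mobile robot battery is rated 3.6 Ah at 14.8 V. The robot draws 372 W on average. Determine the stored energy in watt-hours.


E = capacity * V = 3.6*14.8 = 53.2800

53.2800 Wh


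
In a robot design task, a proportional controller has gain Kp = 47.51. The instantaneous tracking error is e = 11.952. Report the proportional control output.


u_P = Kp * e = 47.51 * 11.952 = 567.8395

567.8395


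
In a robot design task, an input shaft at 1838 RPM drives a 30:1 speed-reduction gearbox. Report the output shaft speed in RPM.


omega_out = omega_in / N = 1838 / 30 = 61.2667

61.2667 RPM


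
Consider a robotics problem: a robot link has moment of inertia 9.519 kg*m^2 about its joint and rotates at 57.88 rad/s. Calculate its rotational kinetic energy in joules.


KE = (1/2)*I*omega^2 = 0.5*9.519*57.88^2 = 15944.7743

15944.7743 J


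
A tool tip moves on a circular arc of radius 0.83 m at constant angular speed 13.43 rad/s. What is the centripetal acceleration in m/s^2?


a_c = omega^2 * r = 13.43^2 * 0.83 = 149.7029

149.7029 m/s^2


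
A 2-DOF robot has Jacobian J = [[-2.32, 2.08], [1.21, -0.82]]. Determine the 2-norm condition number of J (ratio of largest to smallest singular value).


JJ^T eigenvalues: trace(JJ^T) = 11.8453, det(JJ^T) = det(J)^2 = 0.37748736
s_max^2 = (11.8453 + sqrt(138.80118265))/2 = 11.81334569
s_min^2 = (11.8453 - sqrt(138.80118265))/2 = 0.03195431
kappa = s_max/s_min = sqrt(11.81334569/0.03195431) = 19.2275

19.2275


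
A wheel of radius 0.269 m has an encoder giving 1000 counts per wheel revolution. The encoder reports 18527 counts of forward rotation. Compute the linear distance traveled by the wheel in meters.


revs = 18527/1000 = 18.527000
d = revs * 2*pi*r = 18.527000 * 2*pi*0.269 = 31.3139

31.3139 m


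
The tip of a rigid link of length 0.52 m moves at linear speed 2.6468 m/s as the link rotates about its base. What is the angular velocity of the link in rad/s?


omega = v / L = 2.6468 / 0.52 = 5.0900

5.0900 rad/s


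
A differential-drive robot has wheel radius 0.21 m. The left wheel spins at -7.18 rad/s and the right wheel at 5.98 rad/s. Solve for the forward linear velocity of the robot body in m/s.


v = r*(wR + wL)/2 = 0.21*(5.98 + -7.18)/2 = -0.1260

-0.1260 m/s


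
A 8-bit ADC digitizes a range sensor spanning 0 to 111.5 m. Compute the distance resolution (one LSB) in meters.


res = range / 2^n = 111.5/2^8 = 111.5/256 = 0.4355

0.4355 m


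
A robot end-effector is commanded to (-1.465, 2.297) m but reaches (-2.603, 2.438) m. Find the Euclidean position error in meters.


dx = -2.603 - (-1.465) = -1.1380, dy = 2.438 - (2.297) = 0.1410
err = sqrt(1.295044 + 0.019881) = 1.1467

1.1467 m


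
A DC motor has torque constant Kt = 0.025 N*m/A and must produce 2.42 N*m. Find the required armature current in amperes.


I = tau / Kt = 2.42/0.025 = 96.8000

96.8000 A


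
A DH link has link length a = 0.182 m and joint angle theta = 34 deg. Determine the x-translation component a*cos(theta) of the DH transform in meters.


a*cos(theta) = 0.182*cos(34 deg) = 0.1509

0.1509 m


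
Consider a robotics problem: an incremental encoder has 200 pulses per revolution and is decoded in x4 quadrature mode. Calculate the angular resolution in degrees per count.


resolution = 360 / (PPR * 4) = 360 / 800 = 0.4500

0.4500 degrees


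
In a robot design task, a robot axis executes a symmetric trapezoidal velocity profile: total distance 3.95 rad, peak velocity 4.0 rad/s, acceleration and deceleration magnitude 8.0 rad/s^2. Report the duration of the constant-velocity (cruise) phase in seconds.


t_acc = v/a = 0.500000 s, d_acc = v^2/(2a) = 1.000000 rad each
d_cruise = 3.95 - 2*1.000000 = 1.950000 rad
t_cruise = d_cruise/v = 1.950000/4.0 = 0.4875

0.4875 s


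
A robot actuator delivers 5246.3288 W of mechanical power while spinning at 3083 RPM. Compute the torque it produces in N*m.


omega = 3083 * 2*pi/60 = 322.851005 rad/s
tau = P / omega = 5246.3288 / 322.851005 = 16.2500

16.2500 N*m


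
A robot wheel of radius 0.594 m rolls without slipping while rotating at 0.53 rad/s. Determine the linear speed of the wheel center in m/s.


v = omega * r = 0.53 * 0.594 = 0.3148

0.3148 m/s


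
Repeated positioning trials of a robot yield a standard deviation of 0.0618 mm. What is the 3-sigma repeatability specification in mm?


repeatability = 3*sigma = 3*0.0618 = 0.1854

0.1854 mm


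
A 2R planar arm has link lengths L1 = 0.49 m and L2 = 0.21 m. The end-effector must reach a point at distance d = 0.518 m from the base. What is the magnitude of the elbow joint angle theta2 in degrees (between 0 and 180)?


cos(th2) = (d^2 - L1^2 - L2^2)/(2*L1*L2) = (0.518^2 - 0.49^2 - 0.21^2)/(2*0.49*0.21) = -0.07714286
th2 = acos(-0.07714286) = 94.4244 deg

94.4244 degrees


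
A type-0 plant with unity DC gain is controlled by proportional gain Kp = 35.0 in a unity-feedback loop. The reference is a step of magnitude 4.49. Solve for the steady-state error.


e_ss = R/(1 + Kp) = 4.49/(1 + 35.0) = 4.49/36.0000 = 0.1247

0.1247


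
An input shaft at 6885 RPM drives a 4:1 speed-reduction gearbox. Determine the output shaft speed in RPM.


omega_out = omega_in / N = 6885 / 4 = 1721.2500

1721.2500 RPM


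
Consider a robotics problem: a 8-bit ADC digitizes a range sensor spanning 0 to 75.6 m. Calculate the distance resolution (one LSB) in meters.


res = range / 2^n = 75.6/2^8 = 75.6/256 = 0.2953

0.2953 m


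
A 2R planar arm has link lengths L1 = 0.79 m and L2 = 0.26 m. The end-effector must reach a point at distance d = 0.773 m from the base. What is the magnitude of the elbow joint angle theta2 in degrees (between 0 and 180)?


cos(th2) = (d^2 - L1^2 - L2^2)/(2*L1*L2) = (0.773^2 - 0.79^2 - 0.26^2)/(2*0.79*0.26) = -0.22923807
th2 = acos(-0.22923807) = 103.2522 deg

103.2522 degrees


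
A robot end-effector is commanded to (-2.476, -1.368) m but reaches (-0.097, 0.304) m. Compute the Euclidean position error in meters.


dx = -0.097 - (-2.476) = 2.3790, dy = 0.304 - (-1.368) = 1.6720
err = sqrt(5.659641 + 2.795584) = 2.9078

2.9078 m


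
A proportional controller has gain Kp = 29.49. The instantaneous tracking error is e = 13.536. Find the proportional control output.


u_P = Kp * e = 29.49 * 13.536 = 399.1766

399.1766


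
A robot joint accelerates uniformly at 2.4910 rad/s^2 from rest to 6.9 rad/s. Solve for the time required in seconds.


t = delta_omega / alpha = 6.9 / 2.4910 = 2.7700

2.7700 s


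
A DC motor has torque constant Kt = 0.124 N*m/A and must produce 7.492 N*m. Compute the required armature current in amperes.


I = tau / Kt = 7.492/0.124 = 60.4194

60.4194 A


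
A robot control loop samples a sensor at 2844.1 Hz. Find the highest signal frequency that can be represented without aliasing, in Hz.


f_max = f_s/2 = 2844.1/2 = 1422.0500

1422.0500 Hz


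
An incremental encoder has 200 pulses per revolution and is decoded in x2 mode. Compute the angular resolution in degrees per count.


resolution = 360 / (PPR * 2) = 360 / 400 = 0.9000

0.9000 degrees


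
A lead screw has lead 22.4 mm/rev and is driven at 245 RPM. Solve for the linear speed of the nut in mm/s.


v = lead * (RPM/60) = 22.4*245/60 = 91.4667

91.4667 mm/s


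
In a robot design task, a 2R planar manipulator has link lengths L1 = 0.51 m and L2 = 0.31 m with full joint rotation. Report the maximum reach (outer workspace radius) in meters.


r_max = L1 + L2 = 0.51 + 0.31 = 0.8200

0.8200 m


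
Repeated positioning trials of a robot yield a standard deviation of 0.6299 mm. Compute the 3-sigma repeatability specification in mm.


repeatability = 3*sigma = 3*0.6299 = 1.8897

1.8897 mm


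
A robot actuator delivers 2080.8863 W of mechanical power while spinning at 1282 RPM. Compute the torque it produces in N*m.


omega = 1282 * 2*pi/60 = 134.250726 rad/s
tau = P / omega = 2080.8863 / 134.250726 = 15.5000

15.5000 N*m


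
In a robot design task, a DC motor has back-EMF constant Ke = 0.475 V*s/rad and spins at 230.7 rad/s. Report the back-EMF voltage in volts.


V_emf = Ke * omega = 0.475*230.7 = 109.5825

109.5825 V


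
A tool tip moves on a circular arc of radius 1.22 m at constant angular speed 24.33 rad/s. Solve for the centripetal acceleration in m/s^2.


a_c = omega^2 * r = 24.33^2 * 1.22 = 722.1777

722.1777 m/s^2


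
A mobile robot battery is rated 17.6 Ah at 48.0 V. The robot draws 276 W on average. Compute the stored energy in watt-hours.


E = capacity * V = 17.6*48.0 = 844.8000

844.8000 Wh


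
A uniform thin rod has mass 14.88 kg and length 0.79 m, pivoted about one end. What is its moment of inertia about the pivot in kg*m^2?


I = (1/3)*m*L^2 = (1/3)*14.88*0.79^2 = 3.0955

3.0955 kg*m^2


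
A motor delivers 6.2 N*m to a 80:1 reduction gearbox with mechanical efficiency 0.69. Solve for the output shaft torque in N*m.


tau_out = tau_in * N * eta = 6.2 * 80 * 0.69 = 342.2400

342.2400 N*m


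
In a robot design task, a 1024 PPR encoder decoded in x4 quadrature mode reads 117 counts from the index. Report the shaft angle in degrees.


angle = counts * 360 / (PPR*4) = 117 * 360 / 4096 = 10.2832

10.2832 degrees


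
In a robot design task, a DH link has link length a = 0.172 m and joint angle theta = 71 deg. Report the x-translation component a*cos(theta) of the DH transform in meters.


a*cos(theta) = 0.172*cos(71 deg) = 0.0560

0.0560 m


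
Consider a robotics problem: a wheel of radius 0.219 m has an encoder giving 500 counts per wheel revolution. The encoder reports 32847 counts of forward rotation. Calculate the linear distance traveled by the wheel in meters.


revs = 32847/500 = 65.694000
d = revs * 2*pi*r = 65.694000 * 2*pi*0.219 = 90.3961

90.3961 m


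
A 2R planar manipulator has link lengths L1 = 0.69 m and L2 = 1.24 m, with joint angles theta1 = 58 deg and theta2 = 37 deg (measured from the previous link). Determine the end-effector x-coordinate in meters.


x = L1*cos(th1) + L2*cos(th1+th2) = 0.69*cos(58 deg) + 1.24*cos(95 deg) = 0.2576

0.2576 m


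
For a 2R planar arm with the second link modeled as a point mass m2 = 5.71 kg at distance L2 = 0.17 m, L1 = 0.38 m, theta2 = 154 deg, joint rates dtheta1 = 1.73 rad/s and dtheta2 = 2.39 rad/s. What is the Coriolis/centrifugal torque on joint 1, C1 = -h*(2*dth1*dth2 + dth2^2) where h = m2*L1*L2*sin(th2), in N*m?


h = m2*L1*L2*sin(th2) = 5.71*0.38*0.17*sin(154 deg) = 0.161700
C1 = -h*(2*1.73*2.39 + 2.39^2) = -0.161700*13.9815 = -2.2608

-2.2608 N*m


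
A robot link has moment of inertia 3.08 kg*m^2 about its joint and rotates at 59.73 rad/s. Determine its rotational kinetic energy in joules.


KE = (1/2)*I*omega^2 = 0.5*3.08*59.73^2 = 5494.2163

5494.2163 J


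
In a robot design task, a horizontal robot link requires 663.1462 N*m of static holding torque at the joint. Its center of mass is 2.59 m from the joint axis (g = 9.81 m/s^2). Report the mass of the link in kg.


m = tau / (g*L) = 663.1462 / (9.81 * 2.59) = 26.1000

26.1000 kg


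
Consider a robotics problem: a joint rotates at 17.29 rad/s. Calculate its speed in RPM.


RPM = 17.29 * 60/(2*pi) = 165.1073

165.1073 RPM


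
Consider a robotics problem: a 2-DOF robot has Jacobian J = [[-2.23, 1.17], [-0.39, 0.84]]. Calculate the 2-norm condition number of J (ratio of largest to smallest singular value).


JJ^T eigenvalues: trace(JJ^T) = 7.1995, det(JJ^T) = det(J)^2 = 2.00760561
s_max^2 = (7.1995 + sqrt(43.80237781))/2 = 6.90891824
s_min^2 = (7.1995 - sqrt(43.80237781))/2 = 0.29058176
kappa = s_max/s_min = sqrt(6.90891824/0.29058176) = 4.8761

4.8761


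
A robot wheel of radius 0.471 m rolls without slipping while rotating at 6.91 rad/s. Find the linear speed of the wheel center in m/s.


v = omega * r = 6.91 * 0.471 = 3.2546

3.2546 m/s


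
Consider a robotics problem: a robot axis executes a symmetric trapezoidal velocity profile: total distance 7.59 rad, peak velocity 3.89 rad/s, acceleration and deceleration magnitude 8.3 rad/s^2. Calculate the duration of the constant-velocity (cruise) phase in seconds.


t_acc = v/a = 0.468675 s, d_acc = v^2/(2a) = 0.911572 rad each
d_cruise = 7.59 - 2*0.911572 = 5.766856 rad
t_cruise = d_cruise/v = 5.766856/3.89 = 1.4825

1.4825 s


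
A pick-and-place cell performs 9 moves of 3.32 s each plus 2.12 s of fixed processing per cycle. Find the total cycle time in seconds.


T = 9*3.32 + 2.12 = 32.0000

32.0000 s


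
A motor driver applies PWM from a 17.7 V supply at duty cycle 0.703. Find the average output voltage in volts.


V_avg = V_supply * D = 17.7*0.703 = 12.4431

12.4431 V


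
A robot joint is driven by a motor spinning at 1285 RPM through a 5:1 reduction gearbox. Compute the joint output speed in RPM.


omega_joint = omega_motor / N = 1285 / 5 = 257.0000

257.0000 RPM


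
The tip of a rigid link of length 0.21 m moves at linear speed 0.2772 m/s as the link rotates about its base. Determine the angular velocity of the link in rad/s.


omega = v / L = 0.2772 / 0.21 = 1.3200

1.3200 rad/s


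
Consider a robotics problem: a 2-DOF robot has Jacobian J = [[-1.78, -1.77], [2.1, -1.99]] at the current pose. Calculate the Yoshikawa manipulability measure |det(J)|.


det(J) = -1.78*-1.99 - (-1.77)*(2.1) = 7.2592
|det(J)| = 7.2592

7.2592


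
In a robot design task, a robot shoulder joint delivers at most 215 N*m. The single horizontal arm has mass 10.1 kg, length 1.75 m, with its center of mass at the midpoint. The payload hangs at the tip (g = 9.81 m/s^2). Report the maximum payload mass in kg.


tau_arm = m_arm*g*(L/2) = 10.1*9.81*1.75/2 = 86.6959 N*m
tau_payload = tau_max - tau_arm = 215 - 86.6959 = 128.3041
m_payload = tau_payload / (g*L) = 128.3041 / (9.81*1.75) = 7.4737

7.4737 kg


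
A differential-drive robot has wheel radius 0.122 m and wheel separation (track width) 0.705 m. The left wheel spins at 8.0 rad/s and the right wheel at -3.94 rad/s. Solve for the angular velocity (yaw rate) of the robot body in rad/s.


omega = r*(wR - wL)/L = 0.122*(-3.94 - (8.0))/0.705 = -2.0662

-2.0662 rad/s


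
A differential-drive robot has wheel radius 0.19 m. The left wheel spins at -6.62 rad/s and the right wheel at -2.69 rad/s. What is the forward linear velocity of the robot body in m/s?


v = r*(wR + wL)/2 = 0.19*(-2.69 + -6.62)/2 = -0.8845

-0.8845 m/s


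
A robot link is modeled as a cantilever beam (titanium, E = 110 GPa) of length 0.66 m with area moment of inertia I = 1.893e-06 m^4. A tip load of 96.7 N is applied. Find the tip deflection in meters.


delta = F*L^3/(3*E*I) = 96.7*0.66^3/(3*1.100e+11*1.893e-06)
      = 27.8008632/624690 = 4.4503e-05

4.4503e-05 m


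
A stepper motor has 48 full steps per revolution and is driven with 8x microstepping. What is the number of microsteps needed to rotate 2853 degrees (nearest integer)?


step_size = 360/(48*8) = 360/384 = 0.937500 deg
n = 2853/(360/384) = 2853*384/360 = 3043.2000 -> 3043

3043 steps


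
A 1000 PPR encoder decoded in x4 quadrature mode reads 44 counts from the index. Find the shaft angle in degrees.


angle = counts * 360 / (PPR*4) = 44 * 360 / 4000 = 3.9600

3.9600 degrees


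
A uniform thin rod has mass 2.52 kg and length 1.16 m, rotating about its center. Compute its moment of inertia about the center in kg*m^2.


I = (1/12)*m*L^2 = (1/12)*2.52*1.16^2 = 0.2826

0.2826 kg*m^2


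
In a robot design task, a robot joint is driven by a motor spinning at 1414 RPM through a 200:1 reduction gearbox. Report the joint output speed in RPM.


omega_joint = omega_motor / N = 1414 / 200 = 7.0700

7.0700 RPM


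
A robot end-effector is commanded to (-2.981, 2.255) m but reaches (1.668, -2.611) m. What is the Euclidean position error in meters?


dx = 1.668 - (-2.981) = 4.6490, dy = -2.611 - (2.255) = -4.8660
err = sqrt(21.613201 + 23.677956) = 6.7299

6.7299 m


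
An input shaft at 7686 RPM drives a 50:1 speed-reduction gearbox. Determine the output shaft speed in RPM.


omega_out = omega_in / N = 7686 / 50 = 153.7200

153.7200 RPM


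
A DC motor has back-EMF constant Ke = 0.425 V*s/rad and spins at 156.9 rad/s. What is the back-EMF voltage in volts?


V_emf = Ke * omega = 0.425*156.9 = 66.6825

66.6825 V


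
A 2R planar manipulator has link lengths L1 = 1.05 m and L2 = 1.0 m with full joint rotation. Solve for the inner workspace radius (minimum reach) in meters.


r_min = |L1 - L2| = |1.05 - 1.0| = 0.0500

0.0500 m


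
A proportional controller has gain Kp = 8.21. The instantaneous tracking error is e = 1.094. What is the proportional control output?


u_P = Kp * e = 8.21 * 1.094 = 8.9817

8.9817


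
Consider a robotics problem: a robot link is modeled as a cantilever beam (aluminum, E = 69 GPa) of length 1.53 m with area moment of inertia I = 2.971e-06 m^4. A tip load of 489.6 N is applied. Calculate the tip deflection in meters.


delta = F*L^3/(3*E*I) = 489.6*1.53^3/(3*6.900e+10*2.971e-06)
      = 1753.5400992/614997 = 0.0029

0.0029 m


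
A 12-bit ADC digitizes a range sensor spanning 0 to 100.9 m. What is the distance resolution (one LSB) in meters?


res = range / 2^n = 100.9/2^12 = 100.9/4096 = 0.0246

0.0246 m


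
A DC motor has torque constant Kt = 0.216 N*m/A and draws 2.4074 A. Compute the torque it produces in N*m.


tau = Kt * I = 0.216*2.4074 = 0.5200

0.5200 N*m


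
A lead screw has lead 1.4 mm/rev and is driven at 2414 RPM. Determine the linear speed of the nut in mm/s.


v = lead * (RPM/60) = 1.4*2414/60 = 56.3267

56.3267 mm/s


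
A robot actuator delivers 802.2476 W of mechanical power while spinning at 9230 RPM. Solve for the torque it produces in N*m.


omega = 9230 * 2*pi/60 = 966.563340 rad/s
tau = P / omega = 802.2476 / 966.563340 = 0.8300

0.8300 N*m


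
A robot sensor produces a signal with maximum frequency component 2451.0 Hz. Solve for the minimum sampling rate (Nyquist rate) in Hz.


f_s,min = 2*f_max = 2*2451.0 = 4902.0000

4902.0000 Hz


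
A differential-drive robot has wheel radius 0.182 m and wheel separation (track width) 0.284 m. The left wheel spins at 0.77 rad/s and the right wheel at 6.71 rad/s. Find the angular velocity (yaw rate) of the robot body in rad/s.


omega = r*(wR - wL)/L = 0.182*(6.71 - (0.77))/0.284 = 3.8066

3.8066 rad/s


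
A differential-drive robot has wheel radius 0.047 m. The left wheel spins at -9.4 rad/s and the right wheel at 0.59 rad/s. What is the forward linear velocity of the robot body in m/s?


v = r*(wR + wL)/2 = 0.047*(0.59 + -9.4)/2 = -0.2070

-0.2070 m/s


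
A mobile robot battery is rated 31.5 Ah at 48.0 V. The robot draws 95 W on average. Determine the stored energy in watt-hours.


E = capacity * V = 31.5*48.0 = 1512.0000

1512.0000 Wh


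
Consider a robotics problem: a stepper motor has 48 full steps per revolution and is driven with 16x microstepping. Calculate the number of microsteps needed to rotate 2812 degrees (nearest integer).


step_size = 360/(48*16) = 360/768 = 0.468750 deg
n = 2812/(360/768) = 2812*768/360 = 5998.9333 -> 5999

5999 steps


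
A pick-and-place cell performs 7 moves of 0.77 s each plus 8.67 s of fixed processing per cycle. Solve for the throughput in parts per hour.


T_cycle = 7*0.77 + 8.67 = 14.0600 s
rate = 3600/T = 256.0455

256.0455 parts/hour


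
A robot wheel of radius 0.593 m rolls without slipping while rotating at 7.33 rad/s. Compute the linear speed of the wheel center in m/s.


v = omega * r = 7.33 * 0.593 = 4.3467

4.3467 m/s


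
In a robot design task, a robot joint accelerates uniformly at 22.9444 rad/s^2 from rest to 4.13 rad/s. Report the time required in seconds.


t = delta_omega / alpha = 4.13 / 22.9444 = 0.1800

0.1800 s


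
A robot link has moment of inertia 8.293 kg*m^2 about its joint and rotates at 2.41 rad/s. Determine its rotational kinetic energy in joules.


KE = (1/2)*I*omega^2 = 0.5*8.293*2.41^2 = 24.0833

24.0833 J


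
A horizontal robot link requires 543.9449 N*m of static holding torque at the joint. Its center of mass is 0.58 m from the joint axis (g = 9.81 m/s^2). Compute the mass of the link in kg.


m = tau / (g*L) = 543.9449 / (9.81 * 0.58) = 95.6000

95.6000 kg


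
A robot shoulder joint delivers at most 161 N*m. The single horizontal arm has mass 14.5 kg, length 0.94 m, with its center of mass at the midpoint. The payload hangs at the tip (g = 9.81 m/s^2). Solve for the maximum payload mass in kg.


tau_arm = m_arm*g*(L/2) = 14.5*9.81*0.94/2 = 66.8551 N*m
tau_payload = tau_max - tau_arm = 161 - 66.8551 = 94.1449
m_payload = tau_payload / (g*L) = 94.1449 / (9.81*0.94) = 10.2094

10.2094 kg


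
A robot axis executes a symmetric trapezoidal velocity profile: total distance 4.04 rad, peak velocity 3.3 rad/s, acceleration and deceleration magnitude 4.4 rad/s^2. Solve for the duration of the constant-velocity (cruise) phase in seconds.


t_acc = v/a = 0.750000 s, d_acc = v^2/(2a) = 1.237500 rad each
d_cruise = 4.04 - 2*1.237500 = 1.565000 rad
t_cruise = d_cruise/v = 1.565000/3.3 = 0.4742

0.4742 s


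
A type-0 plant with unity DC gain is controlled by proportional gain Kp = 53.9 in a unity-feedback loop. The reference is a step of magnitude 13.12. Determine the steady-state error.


e_ss = R/(1 + Kp) = 13.12/(1 + 53.9) = 13.12/54.9000 = 0.2390

0.2390


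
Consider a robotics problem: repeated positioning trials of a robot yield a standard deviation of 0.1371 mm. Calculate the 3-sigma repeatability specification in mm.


repeatability = 3*sigma = 3*0.1371 = 0.4113

0.4113 mm


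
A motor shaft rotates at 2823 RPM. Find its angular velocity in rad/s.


omega = 2823 * 2*pi/60 = 295.6239

295.6239 rad/s


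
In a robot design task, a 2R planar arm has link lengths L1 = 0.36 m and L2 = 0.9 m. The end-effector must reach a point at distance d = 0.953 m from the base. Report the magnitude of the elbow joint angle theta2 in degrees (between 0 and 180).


cos(th2) = (d^2 - L1^2 - L2^2)/(2*L1*L2) = (0.953^2 - 0.36^2 - 0.9^2)/(2*0.36*0.9) = -0.04844290
th2 = acos(-0.04844290) = 92.7767 deg

92.7767 degrees


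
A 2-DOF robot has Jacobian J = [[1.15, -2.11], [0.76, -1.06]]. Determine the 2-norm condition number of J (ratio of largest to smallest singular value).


JJ^T eigenvalues: trace(JJ^T) = 7.4758, det(JJ^T) = det(J)^2 = 0.14791716
s_max^2 = (7.4758 + sqrt(55.29591700))/2 = 7.45596122
s_min^2 = (7.4758 - sqrt(55.29591700))/2 = 0.01983878
kappa = s_max/s_min = sqrt(7.45596122/0.01983878) = 19.3863

19.3863


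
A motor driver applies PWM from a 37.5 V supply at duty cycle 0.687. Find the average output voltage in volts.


V_avg = V_supply * D = 37.5*0.687 = 25.7625

25.7625 V


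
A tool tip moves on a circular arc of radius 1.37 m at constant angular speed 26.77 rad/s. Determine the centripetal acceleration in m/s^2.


a_c = omega^2 * r = 26.77^2 * 1.37 = 981.7871

981.7871 m/s^2


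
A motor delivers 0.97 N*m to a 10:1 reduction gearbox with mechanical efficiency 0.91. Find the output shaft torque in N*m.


tau_out = tau_in * N * eta = 0.97 * 10 * 0.91 = 8.8270

8.8270 N*m


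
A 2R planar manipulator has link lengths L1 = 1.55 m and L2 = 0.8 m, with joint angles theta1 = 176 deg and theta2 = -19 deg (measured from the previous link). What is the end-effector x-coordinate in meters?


x = L1*cos(th1) + L2*cos(th1+th2) = 1.55*cos(176 deg) + 0.8*cos(157 deg) = -2.2826

-2.2826 m


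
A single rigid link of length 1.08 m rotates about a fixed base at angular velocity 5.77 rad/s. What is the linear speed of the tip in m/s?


v = L*omega = 1.08 * 5.77 = 6.2316

6.2316 m/s


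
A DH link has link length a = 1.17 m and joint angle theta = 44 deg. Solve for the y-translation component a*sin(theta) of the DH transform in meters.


a*sin(theta) = 1.17*sin(44 deg) = 0.8128

0.8128 m


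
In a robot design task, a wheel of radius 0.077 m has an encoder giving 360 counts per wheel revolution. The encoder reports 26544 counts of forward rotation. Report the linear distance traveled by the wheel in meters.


revs = 26544/360 = 73.733333
d = revs * 2*pi*r = 73.733333 * 2*pi*0.077 = 35.6726

35.6726 m


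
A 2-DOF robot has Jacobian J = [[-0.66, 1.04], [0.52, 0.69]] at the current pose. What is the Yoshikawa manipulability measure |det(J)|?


det(J) = -0.66*0.69 - (1.04)*(0.52) = -0.9962
|det(J)| = 0.9962

0.9962


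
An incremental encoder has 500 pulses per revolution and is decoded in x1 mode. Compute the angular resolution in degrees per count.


resolution = 360 / (PPR * 1) = 360 / 500 = 0.7200

0.7200 degrees


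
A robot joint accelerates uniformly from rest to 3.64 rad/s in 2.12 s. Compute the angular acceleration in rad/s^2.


alpha = delta_omega / t = 3.64 / 2.12 = 1.7170

1.7170 rad/s^2


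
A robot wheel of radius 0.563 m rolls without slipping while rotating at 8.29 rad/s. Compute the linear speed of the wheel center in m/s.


v = omega * r = 8.29 * 0.563 = 4.6673

4.6673 m/s


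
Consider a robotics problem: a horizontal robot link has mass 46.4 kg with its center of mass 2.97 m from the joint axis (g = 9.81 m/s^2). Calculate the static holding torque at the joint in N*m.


tau = m*g*L = 46.4 * 9.81 * 2.97 = 1351.8965

1351.8965 N*m


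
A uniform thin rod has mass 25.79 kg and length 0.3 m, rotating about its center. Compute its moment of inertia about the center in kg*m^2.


I = (1/12)*m*L^2 = (1/12)*25.79*0.3^2 = 0.1934

0.1934 kg*m^2


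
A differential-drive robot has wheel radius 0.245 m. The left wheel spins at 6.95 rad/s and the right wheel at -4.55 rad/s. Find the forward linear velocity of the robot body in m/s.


v = r*(wR + wL)/2 = 0.245*(-4.55 + 6.95)/2 = 0.2940

0.2940 m/s


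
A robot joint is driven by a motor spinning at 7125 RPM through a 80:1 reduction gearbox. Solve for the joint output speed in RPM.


omega_joint = omega_motor / N = 7125 / 80 = 89.0625

89.0625 RPM


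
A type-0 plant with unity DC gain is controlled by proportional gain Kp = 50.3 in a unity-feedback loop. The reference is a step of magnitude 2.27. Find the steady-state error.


e_ss = R/(1 + Kp) = 2.27/(1 + 50.3) = 2.27/51.3000 = 0.0442

0.0442


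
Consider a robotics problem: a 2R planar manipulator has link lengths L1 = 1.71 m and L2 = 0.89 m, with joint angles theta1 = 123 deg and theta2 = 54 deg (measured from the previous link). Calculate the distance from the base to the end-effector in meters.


x = L1*cos(th1) + L2*cos(th1+th2) = -1.820113
y = L1*sin(th1) + L2*sin(th1+th2) = 1.480706
d = sqrt(x^2 + y^2) = sqrt(3.312811 + 2.192490) = 2.3463

2.3463 m


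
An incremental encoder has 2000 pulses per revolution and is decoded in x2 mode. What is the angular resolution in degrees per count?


resolution = 360 / (PPR * 2) = 360 / 4000 = 0.0900

0.0900 degrees


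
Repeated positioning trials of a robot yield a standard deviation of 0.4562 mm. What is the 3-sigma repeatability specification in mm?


repeatability = 3*sigma = 3*0.4562 = 1.3686

1.3686 mm


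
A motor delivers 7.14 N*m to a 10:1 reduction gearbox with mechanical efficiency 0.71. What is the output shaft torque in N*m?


tau_out = tau_in * N * eta = 7.14 * 10 * 0.71 = 50.6940

50.6940 N*m


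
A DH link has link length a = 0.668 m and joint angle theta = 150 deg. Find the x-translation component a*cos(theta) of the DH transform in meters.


a*cos(theta) = 0.668*cos(150 deg) = -0.5785

-0.5785 m


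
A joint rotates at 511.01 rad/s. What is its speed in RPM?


RPM = 511.01 * 60/(2*pi) = 4879.7860

4879.7860 RPM


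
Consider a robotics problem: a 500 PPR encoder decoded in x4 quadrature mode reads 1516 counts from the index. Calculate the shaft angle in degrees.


angle = counts * 360 / (PPR*4) = 1516 * 360 / 2000 = 272.8800

272.8800 degrees


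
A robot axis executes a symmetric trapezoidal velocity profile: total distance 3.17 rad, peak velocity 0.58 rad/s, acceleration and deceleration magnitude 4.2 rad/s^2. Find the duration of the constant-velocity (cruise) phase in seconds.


t_acc = v/a = 0.138095 s, d_acc = v^2/(2a) = 0.040048 rad each
d_cruise = 3.17 - 2*0.040048 = 3.089904 rad
t_cruise = d_cruise/v = 3.089904/0.58 = 5.3274

5.3274 s


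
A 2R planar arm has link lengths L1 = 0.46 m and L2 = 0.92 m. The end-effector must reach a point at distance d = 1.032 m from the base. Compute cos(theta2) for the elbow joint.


cos(th2) = (d^2 - L1^2 - L2^2)/(2*L1*L2) = (1.032^2 - 0.46^2 - 0.92^2)/(2*0.46*0.92) = 0.0083

0.0083


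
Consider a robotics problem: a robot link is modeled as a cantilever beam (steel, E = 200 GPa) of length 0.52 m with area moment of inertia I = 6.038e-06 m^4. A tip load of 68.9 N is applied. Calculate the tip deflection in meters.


delta = F*L^3/(3*E*I) = 68.9*0.52^3/(3*2.000e+11*6.038e-06)
      = 9.6878912/3622800 = 2.6741e-06

2.6741e-06 m


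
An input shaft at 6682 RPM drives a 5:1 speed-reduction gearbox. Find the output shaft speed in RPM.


omega_out = omega_in / N = 6682 / 5 = 1336.4000

1336.4000 RPM


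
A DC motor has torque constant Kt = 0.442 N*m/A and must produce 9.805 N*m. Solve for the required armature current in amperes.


I = tau / Kt = 9.805/0.442 = 22.1833

22.1833 A


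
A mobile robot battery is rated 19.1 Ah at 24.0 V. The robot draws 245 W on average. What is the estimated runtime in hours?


E = 19.1*24.0 = 458.4000 Wh
t = E/P = 458.4000/245 = 1.8710

1.8710 hours


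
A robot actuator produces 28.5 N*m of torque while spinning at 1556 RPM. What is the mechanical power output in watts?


omega = 1556 * 2*pi/60 = 162.943939 rad/s
P = tau * omega = 28.5 * 162.943939 = 4643.9023

4643.9023 W


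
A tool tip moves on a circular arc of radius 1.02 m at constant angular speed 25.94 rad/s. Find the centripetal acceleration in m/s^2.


a_c = omega^2 * r = 25.94^2 * 1.02 = 686.3413

686.3413 m/s^2


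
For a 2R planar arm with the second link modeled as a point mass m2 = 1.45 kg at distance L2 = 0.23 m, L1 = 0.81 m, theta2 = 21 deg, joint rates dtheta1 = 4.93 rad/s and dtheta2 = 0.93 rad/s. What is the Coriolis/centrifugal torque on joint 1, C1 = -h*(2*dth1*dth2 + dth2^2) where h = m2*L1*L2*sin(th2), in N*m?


h = m2*L1*L2*sin(th2) = 1.45*0.81*0.23*sin(21 deg) = 0.096808
C1 = -h*(2*4.93*0.93 + 0.93^2) = -0.096808*10.0347 = -0.9714

-0.9714 N*m


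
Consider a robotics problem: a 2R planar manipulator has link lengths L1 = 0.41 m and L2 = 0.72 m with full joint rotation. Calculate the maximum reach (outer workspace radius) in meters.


r_max = L1 + L2 = 0.41 + 0.72 = 1.1300

1.1300 m


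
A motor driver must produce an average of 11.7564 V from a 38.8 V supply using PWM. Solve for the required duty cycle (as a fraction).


D = V_avg/V_supply = 11.7564/38.8 = 0.3030

0.3030
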